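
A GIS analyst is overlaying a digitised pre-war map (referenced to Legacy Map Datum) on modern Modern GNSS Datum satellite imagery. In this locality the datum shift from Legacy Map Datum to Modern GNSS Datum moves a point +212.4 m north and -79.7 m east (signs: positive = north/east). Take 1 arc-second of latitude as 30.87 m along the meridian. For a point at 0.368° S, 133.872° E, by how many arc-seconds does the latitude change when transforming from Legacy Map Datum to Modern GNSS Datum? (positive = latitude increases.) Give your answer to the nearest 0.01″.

Δφ = 6.88″

1″ of latitude = 30.87 m, so Δφ = 212.4 / 30.87 = 6.880″.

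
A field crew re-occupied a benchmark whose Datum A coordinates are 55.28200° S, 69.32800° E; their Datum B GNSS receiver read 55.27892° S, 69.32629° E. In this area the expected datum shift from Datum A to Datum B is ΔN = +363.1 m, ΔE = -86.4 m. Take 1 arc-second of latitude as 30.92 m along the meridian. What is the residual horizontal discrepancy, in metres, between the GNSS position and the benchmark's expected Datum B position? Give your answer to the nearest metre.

30 m

Observed coordinate differences: Δφ = +0.00308°, Δλ = -0.00171°.
Converting to metres (1° lat = 111312 m, cos φ = 0.569538): observed ΔN = 342.8 m, observed ΔE = -108.4 m.
Subtracting the expected shift leaves a residual of 342.8 − (363.1) = -20.3 m north and -108.4 − (-86.4) = -22.0 m east.
Residual distance = √((-20.3)² + (-22.0)²) = 29.9 m.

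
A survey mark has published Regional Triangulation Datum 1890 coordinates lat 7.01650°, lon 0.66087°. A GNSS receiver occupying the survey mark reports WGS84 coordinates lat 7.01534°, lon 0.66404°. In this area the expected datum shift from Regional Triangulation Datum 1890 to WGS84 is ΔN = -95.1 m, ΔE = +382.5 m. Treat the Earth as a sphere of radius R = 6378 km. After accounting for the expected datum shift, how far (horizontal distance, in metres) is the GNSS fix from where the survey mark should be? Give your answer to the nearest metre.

Observed coordinate differences: Δφ = -0.00116°, Δλ = +0.00317°.
Converting to metres (1° lat = 111317 m, cos φ = 0.992511): observed ΔN = -129.1 m, observed ΔE = 350.2 m.
Subtracting the expected shift leaves a residual of -129.1 − (-95.1) = -34.0 m north and 350.2 − (382.5) = -32.3 m east.
Residual distance = √((-34.0)² + (-32.3)²) = 46.9 m.

47 m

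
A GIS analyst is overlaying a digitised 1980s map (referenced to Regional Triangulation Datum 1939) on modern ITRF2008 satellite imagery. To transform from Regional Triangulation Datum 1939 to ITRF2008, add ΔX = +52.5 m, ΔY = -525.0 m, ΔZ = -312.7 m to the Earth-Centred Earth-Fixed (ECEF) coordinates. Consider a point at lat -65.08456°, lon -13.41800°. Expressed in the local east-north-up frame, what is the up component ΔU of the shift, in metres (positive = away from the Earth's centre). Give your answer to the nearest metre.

At φ = -65.08456°, λ = -13.41800°: sin φ = -0.906931, cos φ = 0.421280, sin λ = -0.232053, cos λ = 0.972703.
ΔU = cos φ cos λ·ΔX + cos φ sin λ·ΔY + sin φ·ΔZ = (0.421280)(0.972703)(52.5) + (0.421280)(-0.232053)(-525.0) + (-0.906931)(-312.7) = 356.43 m.

ΔU = 356 m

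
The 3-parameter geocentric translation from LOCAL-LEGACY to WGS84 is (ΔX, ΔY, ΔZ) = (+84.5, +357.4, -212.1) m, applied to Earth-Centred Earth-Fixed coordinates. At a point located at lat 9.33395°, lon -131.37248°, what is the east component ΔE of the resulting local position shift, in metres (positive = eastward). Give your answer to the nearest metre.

ΔE = -173 m

The local east axis at (φ, λ) is (−sin λ, cos λ, 0), so ΔE = −sin(-131.37248°)·84.5 + cos(-131.37248°)·357.4 = -172.81 m.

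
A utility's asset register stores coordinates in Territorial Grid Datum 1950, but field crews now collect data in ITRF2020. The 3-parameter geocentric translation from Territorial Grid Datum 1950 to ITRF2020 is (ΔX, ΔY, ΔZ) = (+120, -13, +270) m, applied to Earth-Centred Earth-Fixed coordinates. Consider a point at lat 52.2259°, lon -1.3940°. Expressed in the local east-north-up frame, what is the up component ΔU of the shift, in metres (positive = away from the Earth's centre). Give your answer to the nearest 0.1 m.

At φ = 52.2259°, λ = -1.3940°: sin φ = 0.790432, cos φ = 0.612550, sin λ = -0.024327, cos λ = 0.999704.
ΔU = cos φ cos λ·ΔX + cos φ sin λ·ΔY + sin φ·ΔZ = (0.612550)(0.999704)(120) + (0.612550)(-0.024327)(-13) + (0.790432)(270) = 287.09 m.

ΔU = 287.1 m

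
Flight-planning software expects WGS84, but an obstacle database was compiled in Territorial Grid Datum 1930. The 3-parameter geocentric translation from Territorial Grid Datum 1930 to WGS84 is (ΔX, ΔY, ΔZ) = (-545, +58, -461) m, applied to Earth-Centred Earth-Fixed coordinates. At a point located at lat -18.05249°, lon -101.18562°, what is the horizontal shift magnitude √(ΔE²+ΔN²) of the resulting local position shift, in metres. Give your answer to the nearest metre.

691 m

At φ = -18.05249°, λ = -101.18562°: sin φ = -0.309888, cos φ = 0.950773, sin λ = -0.981004, cos λ = -0.193988.
ΔE = −sin λ·ΔX + cos λ·ΔY = −(-0.981004)·(-545) + (-0.193988)·(58) = -545.90 m.
ΔN = −sin φ cos λ·ΔX − sin φ sin λ·ΔY + cos φ·ΔZ = −(-0.309888)(-0.193988)(-545) − (-0.309888)(-0.981004)(58) + (0.950773)(-461) = -423.18 m.
Horizontal magnitude = √(ΔE² + ΔN²) = √((-545.90)² + (-423.18)²) = 690.71 m.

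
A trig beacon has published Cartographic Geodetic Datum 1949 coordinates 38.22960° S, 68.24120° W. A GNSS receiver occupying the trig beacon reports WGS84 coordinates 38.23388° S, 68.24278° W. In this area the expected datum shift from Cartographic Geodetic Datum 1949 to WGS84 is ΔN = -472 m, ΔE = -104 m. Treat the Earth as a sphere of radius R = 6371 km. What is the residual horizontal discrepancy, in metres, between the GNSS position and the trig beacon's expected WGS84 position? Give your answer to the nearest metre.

Observed coordinate differences: Δφ = -0.00428°, Δλ = -0.00158°.
Converting to metres (1° lat = 111195 m, cos φ = 0.785537): observed ΔN = -475.9 m, observed ΔE = -138.0 m.
Subtracting the expected shift leaves a residual of -475.9 − (-472) = -3.9 m north and -138.0 − (-104) = -34.0 m east.
Residual distance = √((-3.9)² + (-34.0)²) = 34.2 m.

34 m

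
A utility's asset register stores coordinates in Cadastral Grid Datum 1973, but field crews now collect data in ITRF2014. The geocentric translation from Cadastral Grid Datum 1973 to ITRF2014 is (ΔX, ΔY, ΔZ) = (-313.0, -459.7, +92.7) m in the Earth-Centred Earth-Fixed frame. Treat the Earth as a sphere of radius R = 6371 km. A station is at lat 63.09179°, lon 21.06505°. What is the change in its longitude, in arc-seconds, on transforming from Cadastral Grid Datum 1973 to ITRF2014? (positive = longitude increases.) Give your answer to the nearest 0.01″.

Δλ = -22.64″

sin φ = 0.891733, cos φ = 0.452562, sin λ = 0.359428, cos λ = 0.933173.
East component: ΔE = −sin λ·ΔX + cos λ·ΔY = −(0.359428)(-313.0) + (0.933173)(-459.7) = -316.48 m.
1° of latitude spans πR/180 = 111195 m; at latitude φ, 1° of longitude spans that × cos φ = 50322.7 m, so Δλ = -316.48 / 50322.7 × 3600 = -22.640″.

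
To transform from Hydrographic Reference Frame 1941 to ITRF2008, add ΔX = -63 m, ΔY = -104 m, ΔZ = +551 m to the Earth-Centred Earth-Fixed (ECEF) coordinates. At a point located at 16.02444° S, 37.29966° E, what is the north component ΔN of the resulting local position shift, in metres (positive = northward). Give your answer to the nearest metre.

ΔN = 498 m

The local north axis is (−sin φ cos λ, −sin φ sin λ, cos φ), giving ΔN = -13.834 − 17.397 + 529.590 = 498.36 m.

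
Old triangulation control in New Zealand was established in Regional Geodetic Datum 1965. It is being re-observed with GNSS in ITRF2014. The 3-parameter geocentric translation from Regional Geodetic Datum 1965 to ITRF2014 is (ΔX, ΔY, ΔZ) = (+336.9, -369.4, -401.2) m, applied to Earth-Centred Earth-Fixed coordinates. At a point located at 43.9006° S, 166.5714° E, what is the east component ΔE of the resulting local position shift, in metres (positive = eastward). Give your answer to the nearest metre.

At φ = -43.9006°, λ = 166.5714°: sin φ = -0.693409, cos φ = 0.720544, sin λ = 0.232233, cos λ = -0.972660.
ΔE = −sin λ·ΔX + cos λ·ΔY = −(0.232233)·(336.9) + (-0.972660)·(-369.4) = 281.06 m.

ΔE = 281 m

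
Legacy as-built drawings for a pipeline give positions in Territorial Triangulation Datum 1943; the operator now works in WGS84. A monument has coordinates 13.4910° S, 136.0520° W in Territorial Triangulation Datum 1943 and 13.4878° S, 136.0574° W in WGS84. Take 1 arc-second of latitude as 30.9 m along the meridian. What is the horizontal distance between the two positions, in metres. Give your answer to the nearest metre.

Δφ = -13.4878° − -13.4910° = +0.0032°; Δλ = -136.0574° − -136.0520° = -0.0054°.
1° of latitude = 3600 × 30.90 = 111240 m.
ΔN = Δφ × 111240 = 356.0 m; ΔE = Δλ × 111240 × cos(-13.4910°) = -0.0054 × 111240 × 0.972407 = -584.1 m.
Distance = √(ΔE² + ΔN²) = √((-584.1)² + 356.0²) = 684.0 m.

684 m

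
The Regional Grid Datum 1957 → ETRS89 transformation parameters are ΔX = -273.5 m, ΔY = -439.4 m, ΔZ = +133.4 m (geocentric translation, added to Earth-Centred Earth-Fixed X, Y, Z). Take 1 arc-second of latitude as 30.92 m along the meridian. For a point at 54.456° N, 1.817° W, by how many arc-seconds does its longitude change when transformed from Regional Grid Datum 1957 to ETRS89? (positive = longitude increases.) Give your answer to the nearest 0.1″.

sin φ = 0.813669, cos φ = 0.581328, sin λ = -0.031707, cos λ = 0.999497.
East component: ΔE = −sin λ·ΔX + cos λ·ΔY = −(-0.031707)(-273.5) + (0.999497)(-439.4) = -447.85 m.
1° of latitude spans 3600 × 30.92 = 111312 m; at latitude φ, 1° of longitude spans that × cos φ = 64708.8 m, so Δλ = -447.85 / 64708.8 × 3600 = -24.916″.

Δλ = -24.9″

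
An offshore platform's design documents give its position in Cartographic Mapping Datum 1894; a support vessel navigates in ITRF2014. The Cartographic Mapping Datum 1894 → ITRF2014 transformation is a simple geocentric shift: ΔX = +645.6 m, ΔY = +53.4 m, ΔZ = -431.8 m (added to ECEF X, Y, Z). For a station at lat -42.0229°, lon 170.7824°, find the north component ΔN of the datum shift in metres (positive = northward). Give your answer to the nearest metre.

At φ = -42.0229°, λ = 170.7824°: sin φ = -0.669428, cos φ = 0.742877, sin λ = 0.160184, cos λ = -0.987087.
ΔN = −sin φ cos λ·ΔX − sin φ sin λ·ΔY + cos φ·ΔZ = −(-0.669428)(-0.987087)(645.6) − (-0.669428)(0.160184)(53.4) + (0.742877)(-431.8) = -741.65 m.

ΔN = -742 m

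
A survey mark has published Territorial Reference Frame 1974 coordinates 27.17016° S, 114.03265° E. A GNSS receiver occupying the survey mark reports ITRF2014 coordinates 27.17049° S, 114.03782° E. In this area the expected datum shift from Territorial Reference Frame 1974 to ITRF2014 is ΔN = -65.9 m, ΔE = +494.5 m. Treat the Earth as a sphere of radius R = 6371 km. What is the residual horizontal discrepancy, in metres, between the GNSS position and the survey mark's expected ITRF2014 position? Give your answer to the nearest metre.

34 m

Observed coordinate differences: Δφ = -0.00033°, Δλ = +0.00517°.
Converting to metres (1° lat = 111195 m, cos φ = 0.889654): observed ΔN = -36.7 m, observed ΔE = 511.4 m.
Subtracting the expected shift leaves a residual of -36.7 − (-65.9) = 29.2 m north and 511.4 − (494.5) = 16.9 m east.
Residual distance = √(29.2² + 16.9²) = 33.8 m.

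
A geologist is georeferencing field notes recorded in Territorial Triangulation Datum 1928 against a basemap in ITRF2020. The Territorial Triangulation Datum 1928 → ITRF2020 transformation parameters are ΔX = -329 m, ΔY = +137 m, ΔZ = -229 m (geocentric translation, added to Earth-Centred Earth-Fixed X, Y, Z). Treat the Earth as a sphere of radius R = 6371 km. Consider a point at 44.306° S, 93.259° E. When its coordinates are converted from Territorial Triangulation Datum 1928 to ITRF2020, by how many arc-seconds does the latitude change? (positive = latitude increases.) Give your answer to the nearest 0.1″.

sin φ = -0.698490, cos φ = 0.715620, sin λ = 0.998383, cos λ = -0.056850.
North component: ΔN = −sin φ cos λ·ΔX − sin φ sin λ·ΔY + cos φ·ΔZ = −(-0.698490)(-0.056850)(-329) − (-0.698490)(0.998383)(137) + (0.715620)(-229) = -55.27 m.
1° of latitude spans πR/180 = 111195 m, so Δφ = -55.27 / 111195 × 3600 = -1.790″.

Δφ = -1.8″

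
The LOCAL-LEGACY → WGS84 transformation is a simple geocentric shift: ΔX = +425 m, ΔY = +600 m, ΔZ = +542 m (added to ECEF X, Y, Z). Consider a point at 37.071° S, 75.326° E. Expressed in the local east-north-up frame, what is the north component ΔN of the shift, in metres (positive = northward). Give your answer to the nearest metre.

At φ = -37.071°, λ = 75.326°: sin φ = -0.602804, cos φ = 0.797889, sin λ = 0.967383, cos λ = 0.253319.
ΔN = −sin φ cos λ·ΔX − sin φ sin λ·ΔY + cos φ·ΔZ = −(-0.602804)(0.253319)(425) − (-0.602804)(0.967383)(600) + (0.797889)(542) = 847.24 m.

ΔN = 847 m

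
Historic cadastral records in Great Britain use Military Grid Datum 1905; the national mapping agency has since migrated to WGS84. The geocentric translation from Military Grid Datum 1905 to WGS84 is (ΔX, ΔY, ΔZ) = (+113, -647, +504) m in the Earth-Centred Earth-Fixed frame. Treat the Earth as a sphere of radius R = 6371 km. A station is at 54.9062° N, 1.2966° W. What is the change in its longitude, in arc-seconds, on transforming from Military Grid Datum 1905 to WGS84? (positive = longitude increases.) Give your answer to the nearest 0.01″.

sin φ = 0.818212, cos φ = 0.574917, sin λ = -0.022628, cos λ = 0.999744.
East component: ΔE = −sin λ·ΔX + cos λ·ΔY = −(-0.022628)(113) + (0.999744)(-647) = -644.28 m.
1° of latitude spans πR/180 = 111195 m; at latitude φ, 1° of longitude spans that × cos φ = 63927.8 m, so Δλ = -644.28 / 63927.8 × 3600 = -36.282″.

Δλ = -36.28″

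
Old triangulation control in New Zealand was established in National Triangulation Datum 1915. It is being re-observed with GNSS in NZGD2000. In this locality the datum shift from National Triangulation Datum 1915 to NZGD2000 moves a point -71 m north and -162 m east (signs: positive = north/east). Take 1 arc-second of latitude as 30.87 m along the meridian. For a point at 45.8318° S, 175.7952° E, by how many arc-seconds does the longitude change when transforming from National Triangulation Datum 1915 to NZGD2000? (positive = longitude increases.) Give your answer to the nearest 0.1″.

Δλ = -7.5″

At latitude -45.8318°, cos φ = 0.696767.
1″ of longitude at this latitude = 30.87 × cos φ = 21.5092 m, so Δλ = -162.0 / 21.5092 = -7.532″.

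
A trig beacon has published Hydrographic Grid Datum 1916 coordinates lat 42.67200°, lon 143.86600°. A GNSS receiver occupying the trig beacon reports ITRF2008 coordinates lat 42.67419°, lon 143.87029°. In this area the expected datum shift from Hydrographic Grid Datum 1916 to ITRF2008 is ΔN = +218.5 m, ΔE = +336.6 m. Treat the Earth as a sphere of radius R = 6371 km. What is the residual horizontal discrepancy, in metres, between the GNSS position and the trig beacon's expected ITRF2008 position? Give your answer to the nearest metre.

29 m

Observed coordinate differences: Δφ = +0.00219°, Δλ = +0.00429°.
Converting to metres (1° lat = 111195 m, cos φ = 0.735246): observed ΔN = 243.5 m, observed ΔE = 350.7 m.
Subtracting the expected shift leaves a residual of 243.5 − (218.5) = 25.0 m north and 350.7 − (336.6) = 14.1 m east.
Residual distance = √(25.0² + 14.1²) = 28.7 m.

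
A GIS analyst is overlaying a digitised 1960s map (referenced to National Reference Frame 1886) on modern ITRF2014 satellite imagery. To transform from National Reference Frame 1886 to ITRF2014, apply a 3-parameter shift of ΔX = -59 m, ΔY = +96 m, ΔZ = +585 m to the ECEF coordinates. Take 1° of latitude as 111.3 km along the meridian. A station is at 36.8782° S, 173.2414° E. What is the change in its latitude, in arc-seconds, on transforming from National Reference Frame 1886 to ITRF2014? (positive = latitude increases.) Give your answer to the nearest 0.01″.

Δφ = 16.49″

sin φ = -0.600116, cos φ = 0.799913, sin λ = 0.117686, cos λ = -0.993051.
North component: ΔN = −sin φ cos λ·ΔX − sin φ sin λ·ΔY + cos φ·ΔZ = −(-0.600116)(-0.993051)(-59) − (-0.600116)(0.117686)(96) + (0.799913)(585) = 509.89 m.
1° of latitude spans 111300 m, so Δφ = 509.89 / 111300 × 3600 = 16.492″.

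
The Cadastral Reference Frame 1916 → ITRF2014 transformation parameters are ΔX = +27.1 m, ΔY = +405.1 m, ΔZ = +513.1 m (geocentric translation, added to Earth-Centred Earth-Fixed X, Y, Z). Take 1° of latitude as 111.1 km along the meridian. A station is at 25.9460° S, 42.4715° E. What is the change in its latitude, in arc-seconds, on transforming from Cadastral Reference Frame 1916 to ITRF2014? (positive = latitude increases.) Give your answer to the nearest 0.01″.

sin φ = -0.437524, cos φ = 0.899207, sin λ = 0.675223, cos λ = 0.737613.
North component: ΔN = −sin φ cos λ·ΔX − sin φ sin λ·ΔY + cos φ·ΔZ = −(-0.437524)(0.737613)(27.1) − (-0.437524)(0.675223)(405.1) + (0.899207)(513.1) = 589.81 m.
1° of latitude spans 111100 m, so Δφ = 589.81 / 111100 × 3600 = 19.112″.

Δφ = 19.11″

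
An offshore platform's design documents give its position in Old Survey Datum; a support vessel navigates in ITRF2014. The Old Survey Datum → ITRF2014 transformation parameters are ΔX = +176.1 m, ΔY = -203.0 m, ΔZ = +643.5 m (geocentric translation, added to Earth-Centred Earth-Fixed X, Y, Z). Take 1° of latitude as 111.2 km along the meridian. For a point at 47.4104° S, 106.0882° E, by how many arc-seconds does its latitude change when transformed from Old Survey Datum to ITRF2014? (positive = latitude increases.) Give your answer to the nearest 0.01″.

Δφ = 8.29″

sin φ = -0.736220, cos φ = 0.676742, sin λ = 0.960836, cos λ = -0.277117.
North component: ΔN = −sin φ cos λ·ΔX − sin φ sin λ·ΔY + cos φ·ΔZ = −(-0.736220)(-0.277117)(176.1) − (-0.736220)(0.960836)(-203.0) + (0.676742)(643.5) = 255.96 m.
1° of latitude spans 111200 m, so Δφ = 255.96 / 111200 × 3600 = 8.286″.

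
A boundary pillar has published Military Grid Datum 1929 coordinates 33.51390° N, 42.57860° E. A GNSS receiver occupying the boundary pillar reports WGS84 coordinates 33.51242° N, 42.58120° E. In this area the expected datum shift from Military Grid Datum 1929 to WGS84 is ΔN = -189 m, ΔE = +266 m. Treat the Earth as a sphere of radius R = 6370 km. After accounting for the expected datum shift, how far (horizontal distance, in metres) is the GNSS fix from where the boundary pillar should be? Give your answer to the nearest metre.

Observed coordinate differences: Δφ = -0.00148°, Δλ = +0.00260°.
Converting to metres (1° lat = 111177 m, cos φ = 0.833752): observed ΔN = -164.5 m, observed ΔE = 241.0 m.
Subtracting the expected shift leaves a residual of -164.5 − (-189) = 24.5 m north and 241.0 − (266) = -25.0 m east.
Residual distance = √(24.5² + (-25.0)²) = 35.0 m.

35 m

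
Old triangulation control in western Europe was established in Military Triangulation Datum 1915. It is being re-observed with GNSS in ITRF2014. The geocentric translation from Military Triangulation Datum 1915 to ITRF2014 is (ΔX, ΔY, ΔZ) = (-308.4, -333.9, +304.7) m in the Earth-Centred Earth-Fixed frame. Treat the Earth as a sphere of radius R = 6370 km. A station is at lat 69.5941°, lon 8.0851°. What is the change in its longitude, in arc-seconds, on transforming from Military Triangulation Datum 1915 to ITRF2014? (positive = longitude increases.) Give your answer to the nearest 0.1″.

Δλ = -26.7″

sin φ = 0.937246, cos φ = 0.348669, sin λ = 0.140644, cos λ = 0.990060.
East component: ΔE = −sin λ·ΔX + cos λ·ΔY = −(0.140644)(-308.4) + (0.990060)(-333.9) = -287.21 m.
1° of latitude spans πR/180 = 111177 m; at latitude φ, 1° of longitude spans that × cos φ = 38764.1 m, so Δλ = -287.21 / 38764.1 × 3600 = -26.673″.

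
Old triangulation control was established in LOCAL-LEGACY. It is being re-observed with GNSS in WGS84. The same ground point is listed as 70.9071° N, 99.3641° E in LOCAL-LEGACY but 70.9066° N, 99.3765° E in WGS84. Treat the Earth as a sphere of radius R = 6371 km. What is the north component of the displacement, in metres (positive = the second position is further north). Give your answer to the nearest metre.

ΔN = -56 m

Δφ = 70.9066° − 70.9071° = -0.0005°; Δλ = 99.3765° − 99.3641° = +0.0124°.
1° along a meridian = πR/180 = 111195 m.
ΔN = Δφ × 111195 = -55.6 m; ΔE = Δλ × 111195 × cos(70.9071°) = +0.0124 × 111195 × 0.327101 = 451.0 m.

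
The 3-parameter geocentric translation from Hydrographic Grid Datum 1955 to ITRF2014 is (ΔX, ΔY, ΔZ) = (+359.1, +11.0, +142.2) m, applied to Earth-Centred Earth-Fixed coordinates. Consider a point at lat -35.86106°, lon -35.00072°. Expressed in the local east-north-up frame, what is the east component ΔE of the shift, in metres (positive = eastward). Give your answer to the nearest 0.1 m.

ΔE = 215.0 m

The local east axis at (φ, λ) is (−sin λ, cos λ, 0), so ΔE = −sin(-35.00072°)·359.1 + cos(-35.00072°)·11.0 = 214.99 m.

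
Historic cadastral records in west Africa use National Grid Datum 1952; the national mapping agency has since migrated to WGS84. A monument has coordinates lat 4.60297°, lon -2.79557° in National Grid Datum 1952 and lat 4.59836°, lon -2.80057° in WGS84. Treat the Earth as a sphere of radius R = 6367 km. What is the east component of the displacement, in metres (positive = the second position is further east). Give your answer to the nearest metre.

Δφ = 4.59836° − 4.60297° = -0.00461°; Δλ = -2.80057° − -2.79557° = -0.00500°.
1° along a meridian = πR/180 = 111125 m.
ΔN = Δφ × 111125 = -512.3 m; ΔE = Δλ × 111125 × cos(4.60297°) = -0.00500 × 111125 × 0.996775 = -553.8 m.

ΔE = -554 m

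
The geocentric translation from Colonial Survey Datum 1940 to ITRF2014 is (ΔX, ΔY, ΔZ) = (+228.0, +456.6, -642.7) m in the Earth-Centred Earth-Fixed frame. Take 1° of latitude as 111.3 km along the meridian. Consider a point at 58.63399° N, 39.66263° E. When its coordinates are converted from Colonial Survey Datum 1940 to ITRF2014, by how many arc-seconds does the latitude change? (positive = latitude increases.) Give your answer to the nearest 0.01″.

sin φ = 0.853860, cos φ = 0.520503, sin λ = 0.638266, cos λ = 0.769816.
North component: ΔN = −sin φ cos λ·ΔX − sin φ sin λ·ΔY + cos φ·ΔZ = −(0.853860)(0.769816)(228.0) − (0.853860)(0.638266)(456.6) + (0.520503)(-642.7) = -733.24 m.
1° of latitude spans 111300 m, so Δφ = -733.24 / 111300 × 3600 = -23.717″.

Δφ = -23.72″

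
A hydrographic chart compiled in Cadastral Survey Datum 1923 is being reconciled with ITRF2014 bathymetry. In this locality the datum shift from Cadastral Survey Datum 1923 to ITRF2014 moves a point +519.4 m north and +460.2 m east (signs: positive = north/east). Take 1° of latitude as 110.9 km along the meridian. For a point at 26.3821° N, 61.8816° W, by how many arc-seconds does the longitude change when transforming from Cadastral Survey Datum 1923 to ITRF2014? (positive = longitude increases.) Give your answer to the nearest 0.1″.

At latitude 26.3821°, cos φ = 0.895851.
1° of longitude at this latitude = 110.9 × cos φ = 99.35 km, so Δλ = 460.2 / 99349.8 = 0.0046321° = 16.676″.

Δλ = 16.7″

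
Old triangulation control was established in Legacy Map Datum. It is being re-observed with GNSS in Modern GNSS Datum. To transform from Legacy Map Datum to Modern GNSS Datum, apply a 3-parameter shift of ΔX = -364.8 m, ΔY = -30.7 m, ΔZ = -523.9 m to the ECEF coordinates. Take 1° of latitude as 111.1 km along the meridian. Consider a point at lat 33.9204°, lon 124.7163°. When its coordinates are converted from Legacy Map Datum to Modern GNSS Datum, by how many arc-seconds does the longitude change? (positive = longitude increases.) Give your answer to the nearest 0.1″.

sin φ = 0.558041, cos φ = 0.829814, sin λ = 0.821982, cos λ = -0.569513.
East component: ΔE = −sin λ·ΔX + cos λ·ΔY = −(0.821982)(-364.8) + (-0.569513)(-30.7) = 317.34 m.
1° of latitude spans 111100 m; at latitude φ, 1° of longitude spans that × cos φ = 92192.3 m, so Δλ = 317.34 / 92192.3 × 3600 = 12.392″.

Δλ = 12.4″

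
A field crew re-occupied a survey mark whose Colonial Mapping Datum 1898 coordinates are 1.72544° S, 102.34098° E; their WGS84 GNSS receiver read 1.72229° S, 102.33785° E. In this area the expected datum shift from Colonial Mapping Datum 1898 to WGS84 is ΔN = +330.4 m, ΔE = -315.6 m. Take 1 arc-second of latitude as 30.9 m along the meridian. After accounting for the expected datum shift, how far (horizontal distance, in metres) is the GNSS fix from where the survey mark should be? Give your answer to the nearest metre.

38 m

Observed coordinate differences: Δφ = +0.00315°, Δλ = -0.00313°.
Converting to metres (1° lat = 111240 m, cos φ = 0.999547): observed ΔN = 350.4 m, observed ΔE = -348.0 m.
Subtracting the expected shift leaves a residual of 350.4 − (330.4) = 20.0 m north and -348.0 − (-315.6) = -32.4 m east.
Residual distance = √(20.0² + (-32.4)²) = 38.1 m.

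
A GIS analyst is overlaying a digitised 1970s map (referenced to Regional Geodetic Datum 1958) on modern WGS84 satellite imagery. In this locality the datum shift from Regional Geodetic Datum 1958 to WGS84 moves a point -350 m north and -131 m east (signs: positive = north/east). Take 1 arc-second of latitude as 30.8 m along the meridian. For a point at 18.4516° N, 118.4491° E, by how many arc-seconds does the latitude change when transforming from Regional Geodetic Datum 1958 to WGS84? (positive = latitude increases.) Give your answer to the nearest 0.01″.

Δφ = -11.36″

1″ of latitude = 30.80 m, so Δφ = -350.0 / 30.80 = -11.364″.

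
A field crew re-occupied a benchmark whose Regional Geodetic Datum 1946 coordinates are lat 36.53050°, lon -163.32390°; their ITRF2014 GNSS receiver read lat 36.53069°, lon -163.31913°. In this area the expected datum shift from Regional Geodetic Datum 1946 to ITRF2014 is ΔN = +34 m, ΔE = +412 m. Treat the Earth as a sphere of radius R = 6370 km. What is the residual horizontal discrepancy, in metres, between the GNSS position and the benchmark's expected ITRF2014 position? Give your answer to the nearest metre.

19 m

Observed coordinate differences: Δφ = +0.00019°, Δλ = +0.00477°.
Converting to metres (1° lat = 111177 m, cos φ = 0.803540): observed ΔN = 21.1 m, observed ΔE = 426.1 m.
Subtracting the expected shift leaves a residual of 21.1 − (34) = -12.9 m north and 426.1 − (412) = 14.1 m east.
Residual distance = √((-12.9)² + 14.1²) = 19.1 m.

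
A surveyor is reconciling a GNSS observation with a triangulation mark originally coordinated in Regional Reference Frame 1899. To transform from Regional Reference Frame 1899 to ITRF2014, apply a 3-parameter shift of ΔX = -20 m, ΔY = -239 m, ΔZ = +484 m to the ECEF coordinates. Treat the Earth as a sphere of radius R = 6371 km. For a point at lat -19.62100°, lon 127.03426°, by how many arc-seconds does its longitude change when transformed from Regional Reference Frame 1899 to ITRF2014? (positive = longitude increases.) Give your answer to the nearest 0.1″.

sin φ = -0.335797, cos φ = 0.941934, sin λ = 0.798276, cos λ = -0.602292.
East component: ΔE = −sin λ·ΔX + cos λ·ΔY = −(0.798276)(-20) + (-0.602292)(-239) = 159.91 m.
1° of latitude spans πR/180 = 111195 m; at latitude φ, 1° of longitude spans that × cos φ = 104738.3 m, so Δλ = 159.91 / 104738.3 × 3600 = 5.496″.

Δλ = 5.5″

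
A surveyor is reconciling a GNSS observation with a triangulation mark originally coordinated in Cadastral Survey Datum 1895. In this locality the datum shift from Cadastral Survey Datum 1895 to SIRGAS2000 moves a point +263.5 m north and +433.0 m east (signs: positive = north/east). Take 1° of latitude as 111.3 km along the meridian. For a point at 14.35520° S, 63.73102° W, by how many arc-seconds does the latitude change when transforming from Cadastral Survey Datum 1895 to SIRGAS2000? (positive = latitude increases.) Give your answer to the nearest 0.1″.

Δφ = 8.5″

1° of latitude = 111.3 km, so Δφ = 263.5 / 111300 = 0.0023675° = 8.523″.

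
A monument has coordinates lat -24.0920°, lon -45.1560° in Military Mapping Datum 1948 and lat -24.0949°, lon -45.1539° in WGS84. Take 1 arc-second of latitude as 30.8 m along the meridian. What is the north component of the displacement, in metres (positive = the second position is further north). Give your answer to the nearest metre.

ΔN = -322 m

Δφ = -24.0949° − -24.0920° = -0.0029°; Δλ = -45.1539° − -45.1560° = +0.0021°.
1° of latitude = 3600 × 30.80 = 110880 m.
ΔN = Δφ × 110880 = -321.6 m; ΔE = Δλ × 110880 × cos(-24.0920°) = +0.0021 × 110880 × 0.912891 = 212.6 m.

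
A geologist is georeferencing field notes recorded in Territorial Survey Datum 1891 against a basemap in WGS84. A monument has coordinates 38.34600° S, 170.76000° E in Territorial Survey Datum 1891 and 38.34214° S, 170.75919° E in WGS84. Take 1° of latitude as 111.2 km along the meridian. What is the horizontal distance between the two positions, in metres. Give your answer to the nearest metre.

Δφ = -38.34214° − -38.34600° = +0.00386°; Δλ = 170.75919° − 170.76000° = -0.00081°.
ΔN = Δφ × 111200 = 429.2 m; ΔE = Δλ × 111200 × cos(-38.34600°) = -0.00081 × 111200 × 0.784279 = -70.6 m.
Distance = √(ΔE² + ΔN²) = √((-70.6)² + 429.2²) = 435.0 m.

435 m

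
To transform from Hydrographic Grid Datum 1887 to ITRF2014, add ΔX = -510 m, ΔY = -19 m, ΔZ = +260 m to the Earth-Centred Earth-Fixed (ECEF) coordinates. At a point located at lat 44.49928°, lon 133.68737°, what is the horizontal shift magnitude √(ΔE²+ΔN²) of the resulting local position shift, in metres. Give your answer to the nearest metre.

385 m

At φ = 44.49928°, λ = 133.68737°: sin φ = 0.700900, cos φ = 0.713259, sin λ = 0.723119, cos λ = -0.690723.
ΔE = −sin λ·ΔX + cos λ·ΔY = −(0.723119)·(-510) + (-0.690723)·(-19) = 381.91 m.
ΔN = −sin φ cos λ·ΔX − sin φ sin λ·ΔY + cos φ·ΔZ = −(0.700900)(-0.690723)(-510) − (0.700900)(0.723119)(-19) + (0.713259)(260) = -51.83 m.
Horizontal magnitude = √(ΔE² + ΔN²) = √(381.91² + (-51.83)²) = 385.42 m.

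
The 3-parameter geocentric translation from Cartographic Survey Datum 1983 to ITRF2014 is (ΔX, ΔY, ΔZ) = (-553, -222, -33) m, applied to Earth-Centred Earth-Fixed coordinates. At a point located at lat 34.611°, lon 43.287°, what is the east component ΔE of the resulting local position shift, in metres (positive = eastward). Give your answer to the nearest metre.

ΔE = 218 m

At φ = 34.611°, λ = 43.287°: sin φ = 0.568002, cos φ = 0.823027, sin λ = 0.685653, cos λ = 0.727928.
ΔE = −sin λ·ΔX + cos λ·ΔY = −(0.685653)·(-553) + (0.727928)·(-222) = 217.57 m.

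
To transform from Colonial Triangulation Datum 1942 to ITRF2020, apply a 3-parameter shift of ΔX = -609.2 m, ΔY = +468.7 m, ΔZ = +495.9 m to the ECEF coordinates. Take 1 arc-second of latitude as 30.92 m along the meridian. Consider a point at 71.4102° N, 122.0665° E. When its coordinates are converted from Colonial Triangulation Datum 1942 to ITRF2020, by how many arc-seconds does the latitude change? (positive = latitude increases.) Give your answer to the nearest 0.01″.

sin φ = 0.947825, cos φ = 0.318791, sin λ = 0.847432, cos λ = -0.530903.
North component: ΔN = −sin φ cos λ·ΔX − sin φ sin λ·ΔY + cos φ·ΔZ = −(0.947825)(-0.530903)(-609.2) − (0.947825)(0.847432)(468.7) + (0.318791)(495.9) = -524.93 m.
1° of latitude spans 3600 × 30.92 = 111312 m, so Δφ = -524.93 / 111312 × 3600 = -16.977″.

Δφ = -16.98″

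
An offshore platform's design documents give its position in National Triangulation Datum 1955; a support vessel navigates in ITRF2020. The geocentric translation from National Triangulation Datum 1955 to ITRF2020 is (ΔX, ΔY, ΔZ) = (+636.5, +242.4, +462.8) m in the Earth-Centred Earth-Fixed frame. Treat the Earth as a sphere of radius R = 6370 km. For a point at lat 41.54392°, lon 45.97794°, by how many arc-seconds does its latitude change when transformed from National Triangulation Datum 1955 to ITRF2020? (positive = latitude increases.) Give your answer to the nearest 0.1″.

Δφ = -2.0″

sin φ = 0.663194, cos φ = 0.748448, sin λ = 0.719072, cos λ = 0.694935.
North component: ΔN = −sin φ cos λ·ΔX − sin φ sin λ·ΔY + cos φ·ΔZ = −(0.663194)(0.694935)(636.5) − (0.663194)(0.719072)(242.4) + (0.748448)(462.8) = -62.56 m.
1° of latitude spans πR/180 = 111177 m, so Δφ = -62.56 / 111177 × 3600 = -2.026″.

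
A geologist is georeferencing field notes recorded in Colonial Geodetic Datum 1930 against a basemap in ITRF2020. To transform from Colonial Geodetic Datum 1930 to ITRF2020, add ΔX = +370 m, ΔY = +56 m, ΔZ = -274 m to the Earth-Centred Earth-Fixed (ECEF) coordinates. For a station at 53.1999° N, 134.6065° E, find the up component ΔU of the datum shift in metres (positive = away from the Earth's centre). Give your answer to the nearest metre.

ΔU = -351 m

At φ = 53.1999°, λ = 134.6065°: sin φ = 0.800730, cos φ = 0.599025, sin λ = 0.711946, cos λ = -0.702234.
ΔU = cos φ cos λ·ΔX + cos φ sin λ·ΔY + sin φ·ΔZ = (0.599025)(-0.702234)(370) + (0.599025)(0.711946)(56) + (0.800730)(-274) = -351.16 m.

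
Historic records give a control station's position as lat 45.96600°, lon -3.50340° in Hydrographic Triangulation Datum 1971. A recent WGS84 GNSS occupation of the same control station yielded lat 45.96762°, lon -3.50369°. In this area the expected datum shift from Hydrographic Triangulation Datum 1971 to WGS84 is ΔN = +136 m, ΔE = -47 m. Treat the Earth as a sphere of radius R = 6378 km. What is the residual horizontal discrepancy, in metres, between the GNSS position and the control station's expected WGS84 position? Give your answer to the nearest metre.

Observed coordinate differences: Δφ = +0.00162°, Δλ = -0.00029°.
Converting to metres (1° lat = 111317 m, cos φ = 0.695085): observed ΔN = 180.3 m, observed ΔE = -22.4 m.
Subtracting the expected shift leaves a residual of 180.3 − (136) = 44.3 m north and -22.4 − (-47) = 24.6 m east.
Residual distance = √(44.3² + 24.6²) = 50.7 m.

51 m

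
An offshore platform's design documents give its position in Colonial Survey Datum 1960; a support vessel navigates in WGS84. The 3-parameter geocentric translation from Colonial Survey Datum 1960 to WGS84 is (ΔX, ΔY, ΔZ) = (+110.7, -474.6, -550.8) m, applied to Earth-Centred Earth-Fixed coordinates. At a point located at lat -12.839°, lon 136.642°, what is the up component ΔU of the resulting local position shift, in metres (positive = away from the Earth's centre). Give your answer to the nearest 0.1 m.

The local up (radial) axis is (cos φ cos λ, cos φ sin λ, sin φ), giving ΔU = -78.475 − 317.692 + 122.394 = -273.77 m.

ΔU = -273.8 m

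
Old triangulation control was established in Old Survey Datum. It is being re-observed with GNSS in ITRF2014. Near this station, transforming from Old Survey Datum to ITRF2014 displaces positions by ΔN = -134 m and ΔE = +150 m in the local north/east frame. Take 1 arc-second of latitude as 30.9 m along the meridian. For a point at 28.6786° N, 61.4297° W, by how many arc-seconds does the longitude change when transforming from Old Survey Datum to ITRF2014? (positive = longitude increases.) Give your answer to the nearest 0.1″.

At latitude 28.6786°, cos φ = 0.877325.
1″ of longitude at this latitude = 30.90 × cos φ = 27.1094 m, so Δλ = 150.0 / 27.1094 = 5.533″.

Δλ = 5.5″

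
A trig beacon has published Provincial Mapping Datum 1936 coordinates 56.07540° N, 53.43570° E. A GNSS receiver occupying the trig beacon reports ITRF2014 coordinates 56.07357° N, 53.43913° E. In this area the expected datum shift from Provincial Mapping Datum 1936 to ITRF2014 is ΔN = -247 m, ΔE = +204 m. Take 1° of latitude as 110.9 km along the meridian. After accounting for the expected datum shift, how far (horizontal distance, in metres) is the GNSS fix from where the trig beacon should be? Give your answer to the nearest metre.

Observed coordinate differences: Δφ = -0.00183°, Δλ = +0.00343°.
Converting to metres (1° lat = 110900 m, cos φ = 0.558101): observed ΔN = -202.9 m, observed ΔE = 212.3 m.
Subtracting the expected shift leaves a residual of -202.9 − (-247) = 44.1 m north and 212.3 − (204) = 8.3 m east.
Residual distance = √(44.1² + 8.3²) = 44.8 m.

45 m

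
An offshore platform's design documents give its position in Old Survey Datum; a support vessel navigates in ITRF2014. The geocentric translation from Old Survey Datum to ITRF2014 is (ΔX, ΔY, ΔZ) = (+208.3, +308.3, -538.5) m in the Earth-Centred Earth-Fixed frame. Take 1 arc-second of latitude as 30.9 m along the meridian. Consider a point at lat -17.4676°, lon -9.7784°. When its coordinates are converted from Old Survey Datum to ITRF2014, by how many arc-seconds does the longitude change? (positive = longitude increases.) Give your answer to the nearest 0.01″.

sin φ = -0.300166, cos φ = 0.953887, sin λ = -0.169838, cos λ = 0.985472.
East component: ΔE = −sin λ·ΔX + cos λ·ΔY = −(-0.169838)(208.3) + (0.985472)(308.3) = 339.20 m.
1° of latitude spans 3600 × 30.90 = 111240 m; at latitude φ, 1° of longitude spans that × cos φ = 106110.4 m, so Δλ = 339.20 / 106110.4 × 3600 = 11.508″.

Δλ = 11.51″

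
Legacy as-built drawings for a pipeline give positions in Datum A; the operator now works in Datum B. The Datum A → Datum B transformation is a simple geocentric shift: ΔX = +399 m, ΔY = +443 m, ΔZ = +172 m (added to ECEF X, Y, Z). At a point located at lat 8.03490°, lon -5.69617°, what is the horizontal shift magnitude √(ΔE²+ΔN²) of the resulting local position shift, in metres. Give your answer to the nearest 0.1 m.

The local east axis at (φ, λ) is (−sin λ, cos λ, 0), so ΔE = −sin(-5.69617°)·399 + cos(-5.69617°)·443 = 480.41 m.
The local north axis is (−sin φ cos λ, −sin φ sin λ, cos φ), giving ΔN = -55.495 + 6.146 + 170.311 = 120.96 m.
Horizontal magnitude = √(ΔE² + ΔN²) = √(480.41² + 120.96²) = 495.41 m.

495.4 m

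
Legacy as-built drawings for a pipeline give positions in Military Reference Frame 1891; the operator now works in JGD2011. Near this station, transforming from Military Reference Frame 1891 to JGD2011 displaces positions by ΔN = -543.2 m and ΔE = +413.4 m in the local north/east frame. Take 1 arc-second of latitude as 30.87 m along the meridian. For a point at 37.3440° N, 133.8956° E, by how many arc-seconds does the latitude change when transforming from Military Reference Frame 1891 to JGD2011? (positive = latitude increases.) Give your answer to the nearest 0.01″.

1″ of latitude = 30.87 m, so Δφ = -543.2 / 30.87 = -17.596″.

Δφ = -17.60″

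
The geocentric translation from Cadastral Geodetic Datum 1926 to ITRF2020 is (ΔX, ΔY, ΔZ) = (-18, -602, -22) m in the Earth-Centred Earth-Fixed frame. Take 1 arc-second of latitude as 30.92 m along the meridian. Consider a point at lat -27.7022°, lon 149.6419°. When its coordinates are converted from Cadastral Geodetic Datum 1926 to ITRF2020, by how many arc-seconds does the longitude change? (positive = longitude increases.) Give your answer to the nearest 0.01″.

sin φ = -0.464876, cos φ = 0.885376, sin λ = 0.505403, cos λ = -0.862883.
East component: ΔE = −sin λ·ΔX + cos λ·ΔY = −(0.505403)(-18) + (-0.862883)(-602) = 528.55 m.
1° of latitude spans 3600 × 30.92 = 111312 m; at latitude φ, 1° of longitude spans that × cos φ = 98552.9 m, so Δλ = 528.55 / 98552.9 × 3600 = 19.307″.

Δλ = 19.31″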